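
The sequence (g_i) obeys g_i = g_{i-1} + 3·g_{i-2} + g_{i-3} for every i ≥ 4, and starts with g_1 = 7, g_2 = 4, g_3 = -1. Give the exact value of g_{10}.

2188

Iterate the recurrence:
g_4 = 18;  g_5 = 19;  g_6 = 72;  g_7 = 147;  g_8 = 382;  g_9 = 895;  g_{10} = 2188.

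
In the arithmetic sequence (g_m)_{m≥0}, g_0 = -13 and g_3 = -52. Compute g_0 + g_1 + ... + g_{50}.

Common difference d = (-52 - (-13)) / (3 - 0) = -13.
g_m = -13 + (m - 0)·(-13).
g_{50} = -663; S = 51·(-13 + (-663))/2 = -17238.

-17238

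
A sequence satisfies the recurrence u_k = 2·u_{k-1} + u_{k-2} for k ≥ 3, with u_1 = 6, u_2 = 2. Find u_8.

758

Compute successive terms:
u_3 = 10, u_4 = 22, u_5 = 54, u_6 = 130, u_7 = 314, u_8 = 758.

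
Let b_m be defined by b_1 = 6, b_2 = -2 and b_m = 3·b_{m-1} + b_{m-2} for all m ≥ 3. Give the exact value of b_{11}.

Compute successive terms:
b_3 = 0;  b_4 = -2;  b_5 = -6;  b_6 = -20;  b_7 = -66;  b_8 = -218;  b_9 = -720;  b_{10} = -2378;  b_{11} = -7854.

-7854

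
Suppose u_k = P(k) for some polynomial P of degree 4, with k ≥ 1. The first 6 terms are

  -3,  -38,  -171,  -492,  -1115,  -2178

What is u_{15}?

1st diffs: -35, -133, -321, -623, -1063.
2nd diffs: -98, -188, -302, -440.
3rd diffs: -90, -114, -138.
4th diffs: -24, -24 (constant).
So u_k = -k^4 - 5k^3 + 6k^2 - 3k.
Evaluating at k = 15 gives u_{15} = -66195.

-66195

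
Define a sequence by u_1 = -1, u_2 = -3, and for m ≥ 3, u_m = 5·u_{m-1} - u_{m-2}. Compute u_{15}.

-2046570254

Iterate the recurrence:
u_3 = -14, u_4 = -67, u_5 = -321, …, u_{12} = -18606722, u_{13} = -89150161, u_{14} = -427144083, u_{15} = -2046570254.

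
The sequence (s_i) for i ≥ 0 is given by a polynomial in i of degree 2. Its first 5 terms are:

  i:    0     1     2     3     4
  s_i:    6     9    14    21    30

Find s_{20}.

1st diffs: 3, 5, 7, 9.
2nd diffs: 2, 2, 2 (constant).
So s_i = i^2 + 2i + 6.
Evaluating at i = 20 gives s_{20} = 446.

446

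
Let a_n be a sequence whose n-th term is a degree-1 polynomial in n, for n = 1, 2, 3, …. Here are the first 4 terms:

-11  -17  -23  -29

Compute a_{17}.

-107

1st diffs: -6, -6, -6 (constant).
So a_n = -6n - 5.
Evaluating at n = 17 gives a_{17} = -107.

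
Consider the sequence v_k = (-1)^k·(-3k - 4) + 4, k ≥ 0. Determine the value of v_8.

(-1)^8 = 1; -3k - 4 at k=8 is -28; so v_8 = -24.

-24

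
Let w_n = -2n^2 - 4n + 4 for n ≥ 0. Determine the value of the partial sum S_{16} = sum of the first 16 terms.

-2896

Over n = 0..15: Σn = 120, Σn² = 1240.
Total = (-2)·1240 + (-4)·120 + (4)·16 = -2896.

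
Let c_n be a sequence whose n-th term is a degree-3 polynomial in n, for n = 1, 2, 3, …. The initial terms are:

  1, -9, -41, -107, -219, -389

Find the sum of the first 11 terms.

-8129

1st diffs: -10, -32, -66, -112, -170.
2nd diffs: -22, -34, -46, -58.
3rd diffs: -12, -12, -12 (constant).
So c_n = -2n^3 + n^2 + n + 1.
Continuing: …, -629, -951, -1367, -1889, …, c_{11} = -2529.
Summing n = 1..11 (11 terms) gives -8129.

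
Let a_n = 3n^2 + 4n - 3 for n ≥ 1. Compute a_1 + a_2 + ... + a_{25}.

Over n = 1..25: Σn = 325, Σn² = 5525.
Total = (3)·5525 + (4)·325 + (-3)·25 = 17800.

17800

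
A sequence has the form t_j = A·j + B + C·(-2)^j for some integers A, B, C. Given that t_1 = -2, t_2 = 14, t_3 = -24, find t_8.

758

Plug in j = 1, 2, 3: A + B - 2C = -2; 2A + B + 4C = 14; 3A + B - 8C = -24.
Subtracting the first from the second: A + 6C = 16.
Subtracting the second from the third: A - 12C = -38.
Solving: C = 3, A = -2, then B = 6.
Therefore t_8 = -16 + 6 + 3·256 = 758.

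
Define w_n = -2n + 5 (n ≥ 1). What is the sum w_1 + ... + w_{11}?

Over n = 1..11: Σn = 66.
Total = (-2)·66 + (5)·11 = -77.

-77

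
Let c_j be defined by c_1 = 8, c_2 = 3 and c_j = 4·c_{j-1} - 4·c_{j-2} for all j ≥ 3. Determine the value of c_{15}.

-1359872

Applying the relation repeatedly:
c_3 = -20;  c_4 = -92;  c_5 = -288;  …;  c_{12} = -130048;  c_{13} = -286720;  c_{14} = -626688;  c_{15} = -1359872.
(Characteristic roots are 2 and 2.)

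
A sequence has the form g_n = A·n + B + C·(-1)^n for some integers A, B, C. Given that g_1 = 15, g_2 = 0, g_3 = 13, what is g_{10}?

At n = 1, 2, 3: A + B - C = 15; 2A + B + C = 0; 3A + B - C = 13.
Subtracting the first from the second: A + 2C = -15.
Subtracting the second from the third: A - 2C = 13.
Solving: C = -7, A = -1, then B = 9.
Therefore g_{10} = -10 + 9 + (-7)·1 = -8.

-8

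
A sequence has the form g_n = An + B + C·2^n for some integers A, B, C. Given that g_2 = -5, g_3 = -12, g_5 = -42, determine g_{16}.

-65579

Write the equations: 2A + B + 4C = -5; 3A + B + 8C = -12; 5A + B + 32C = -42.
Subtracting the first from the second: A + 4C = -7.
Subtracting the second from the third: 2A + 24C = -30.
Solving: C = -1, A = -3, then B = 5.
Hence g_{16} = -3·16 + 5 + (-1)·65536 = -65579.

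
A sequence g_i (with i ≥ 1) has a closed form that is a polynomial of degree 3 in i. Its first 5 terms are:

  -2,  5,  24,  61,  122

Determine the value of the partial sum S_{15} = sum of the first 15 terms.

14355

1st diffs: 7, 19, 37, 61.
2nd diffs: 12, 18, 24.
3rd diffs: 6, 6 (constant).
Newton forward-difference form: g_i = -2 + 7·C(i-1,1) + 12·C(i-1,2) + 6·C(i-1,3).
Continuing: …, 213, 340, 509, 726, …, g_{15} = 3372.
Summing i = 1..15 (15 terms) gives 14355.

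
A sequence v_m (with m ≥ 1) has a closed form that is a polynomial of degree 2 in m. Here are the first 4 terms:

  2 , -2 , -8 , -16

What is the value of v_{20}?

1st diffs: -4, -6, -8.
2nd diffs: -2, -2 (constant).
Newton forward-difference form: v_m = 2 + (-4)·C(m-1,1) + (-2)·C(m-1,2).
At m = 20: m-1 = 19, so v_{20} = 2 - 76 - 342 = -416.

-416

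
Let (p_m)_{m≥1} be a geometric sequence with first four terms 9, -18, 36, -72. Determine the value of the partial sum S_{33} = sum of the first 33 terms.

25769803779

Common ratio r = -2.
p_m = 9·(-2)^(m-1).
S = 9·((-2)^33 - 1)/(-2 - 1) = 9·(-8589934592 - 1)/(-3) = 25769803779.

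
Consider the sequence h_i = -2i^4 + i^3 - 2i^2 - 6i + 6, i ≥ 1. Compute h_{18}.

h_{18} = -2·18^4 + 1·18^3 - 2·18^2 - 6·18 + 6 = -204870.

-204870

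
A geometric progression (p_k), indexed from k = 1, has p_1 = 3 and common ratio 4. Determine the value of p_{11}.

3145728

p_k = 3·4^(k-1).
p_{11} = 3·4^10 = 3145728.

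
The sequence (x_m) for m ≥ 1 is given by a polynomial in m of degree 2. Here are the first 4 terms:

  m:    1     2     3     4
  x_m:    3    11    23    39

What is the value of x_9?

1st diffs: 8, 12, 16.
2nd diffs: 4, 4 (constant).
So x_m = 2m^2 + 2m - 1.
Evaluating at m = 9 gives x_9 = 179.

179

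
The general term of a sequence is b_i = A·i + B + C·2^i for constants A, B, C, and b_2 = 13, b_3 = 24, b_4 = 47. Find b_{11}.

The three given values yield: 2A + B + 4C = 13; 3A + B + 8C = 24; 4A + B + 16C = 47.
Subtracting the first from the second: A + 4C = 11.
Subtracting the second from the third: A + 8C = 23.
Solving: C = 3, A = -1, then B = 3.
Hence b_{11} = -1·11 + 3 + 3·2048 = 6136.

6136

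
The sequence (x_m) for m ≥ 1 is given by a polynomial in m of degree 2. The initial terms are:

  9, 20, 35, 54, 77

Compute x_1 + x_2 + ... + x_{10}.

1st diffs: 11, 15, 19, 23.
2nd diffs: 4, 4, 4 (constant).
Newton forward-difference form: x_m = 9 + 11·C(m-1,1) + 4·C(m-1,2).
Continuing: …, 104, 135, 170, 209, …, x_{10} = 252.
Summing m = 1..10 (10 terms) gives 1065.

1065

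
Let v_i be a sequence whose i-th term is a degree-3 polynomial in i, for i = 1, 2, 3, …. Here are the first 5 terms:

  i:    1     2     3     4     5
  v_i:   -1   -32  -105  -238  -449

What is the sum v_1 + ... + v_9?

-6921

1st diffs: -31, -73, -133, -211.
2nd diffs: -42, -60, -78.
3rd diffs: -18, -18 (constant).
So v_i = -3i^3 - 3i^2 - i + 6.
Continuing: -756, -1177, -1730, -2433.
Summing i = 1..9 (9 terms) gives -6921.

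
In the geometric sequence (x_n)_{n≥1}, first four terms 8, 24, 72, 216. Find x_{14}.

12754584

Common ratio r = 3.
x_n = 8·3^(n-1).
x_{14} = 8·3^13 = 12754584.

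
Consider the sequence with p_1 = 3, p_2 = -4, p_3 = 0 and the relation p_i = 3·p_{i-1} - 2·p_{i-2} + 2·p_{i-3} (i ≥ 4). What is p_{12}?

18914

Compute successive terms:
p_4 = 14;  p_5 = 34;  p_6 = 74;  p_7 = 182;  p_8 = 466;  p_9 = 1182;  p_{10} = 2978;  p_{11} = 7502;  p_{12} = 18914.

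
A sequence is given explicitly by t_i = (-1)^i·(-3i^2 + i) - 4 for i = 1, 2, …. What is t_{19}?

1060

(-1)^19 = -1; -3i^2 + i at i=19 is -1064; so t_{19} = 1060.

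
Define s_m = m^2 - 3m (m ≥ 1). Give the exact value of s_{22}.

418

s_{22} = 1·22^2 - 3·22 = 418.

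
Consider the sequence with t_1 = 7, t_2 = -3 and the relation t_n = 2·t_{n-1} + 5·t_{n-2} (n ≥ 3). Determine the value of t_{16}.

Iterate the recurrence:
t_3 = 29;  t_4 = 43;  t_5 = 231;  …;  t_{13} = 4140871;  t_{14} = 14281557;  t_{15} = 49267469;  t_{16} = 169942723.

169942723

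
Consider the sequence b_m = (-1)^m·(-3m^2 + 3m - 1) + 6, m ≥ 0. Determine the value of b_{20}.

(-1)^20 = 1; -3m^2 + 3m - 1 at m=20 is -1141; so b_{20} = -1135.

-1135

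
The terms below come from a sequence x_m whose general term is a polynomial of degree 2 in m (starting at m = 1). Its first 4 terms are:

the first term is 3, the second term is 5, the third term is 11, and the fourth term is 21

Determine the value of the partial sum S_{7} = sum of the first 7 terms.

1st diffs: 2, 6, 10.
2nd diffs: 4, 4 (constant).
So x_m = 2m^2 - 4m + 5.
Continuing: 35, 53, 75.
Summing m = 1..7 (7 terms) gives 203.

203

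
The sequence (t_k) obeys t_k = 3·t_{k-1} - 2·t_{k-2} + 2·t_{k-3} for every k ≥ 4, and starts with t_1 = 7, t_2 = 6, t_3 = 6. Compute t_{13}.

Iterate the recurrence:
t_4 = 20, t_5 = 60, t_6 = 152, t_7 = 376, t_8 = 944, t_9 = 2384, t_{10} = 6016, t_{11} = 15168, t_{12} = 38240, t_{13} = 96416.

96416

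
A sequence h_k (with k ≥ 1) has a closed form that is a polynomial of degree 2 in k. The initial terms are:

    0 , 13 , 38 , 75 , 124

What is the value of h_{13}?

1st diffs: 13, 25, 37, 49.
2nd diffs: 12, 12, 12 (constant).
So h_k = 6k^2 - 5k - 1.
Evaluating at k = 13 gives h_{13} = 948.

948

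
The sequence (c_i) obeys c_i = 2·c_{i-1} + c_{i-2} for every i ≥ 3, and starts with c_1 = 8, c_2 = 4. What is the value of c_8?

1236

Applying the relation repeatedly:
c_3 = 16; c_4 = 36; c_5 = 88; c_6 = 212; c_7 = 512; c_8 = 1236.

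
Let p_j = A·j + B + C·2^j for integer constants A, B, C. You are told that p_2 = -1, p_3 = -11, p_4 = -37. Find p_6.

Plug in j = 2, 3, 4: 2A + B + 4C = -1; 3A + B + 8C = -11; 4A + B + 16C = -37.
Subtracting the first from the second: A + 4C = -10.
Subtracting the second from the third: A + 8C = -26.
Solving: C = -4, A = 6, then B = 3.
Hence p_6 = 6·6 + 3 + (-4)·64 = -217.

-217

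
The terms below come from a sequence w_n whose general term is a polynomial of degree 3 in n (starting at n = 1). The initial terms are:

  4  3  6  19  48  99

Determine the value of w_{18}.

1st diffs: -1, 3, 13, 29, 51.
2nd diffs: 4, 10, 16, 22.
3rd diffs: 6, 6, 6 (constant).
Newton forward-difference form: w_n = 4 + (-1)·C(n-1,1) + 4·C(n-1,2) + 6·C(n-1,3).
At n = 18: n-1 = 17, so w_{18} = 4 - 17 + 544 + 4080 = 4611.

4611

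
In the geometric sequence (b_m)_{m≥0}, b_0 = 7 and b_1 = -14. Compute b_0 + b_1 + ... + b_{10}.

4781

Common ratio r = -2.
b_m = 7·(-2)^(m-0).
S = 7·((-2)^11 - 1)/(-2 - 1) = 7·(-2048 - 1)/(-3) = 4781.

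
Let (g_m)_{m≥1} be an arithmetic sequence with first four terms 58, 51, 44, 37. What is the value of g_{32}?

Common difference d = -7.
g_m = 58 + (m - 1)·(-7).
g_{32} = 58 + 31·(-7) = -159.

-159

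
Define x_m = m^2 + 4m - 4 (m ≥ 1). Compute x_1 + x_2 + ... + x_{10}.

Over m = 1..10: Σm = 55, Σm² = 385.
Total = (1)·385 + (4)·55 + (-4)·10 = 565.

565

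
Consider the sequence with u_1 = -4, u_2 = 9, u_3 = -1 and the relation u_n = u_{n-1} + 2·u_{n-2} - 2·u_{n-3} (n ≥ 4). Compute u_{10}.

Iterate the recurrence:
u_4 = 25; u_5 = 5; u_6 = 57; u_7 = 17; u_8 = 121; u_9 = 41; u_{10} = 249.

249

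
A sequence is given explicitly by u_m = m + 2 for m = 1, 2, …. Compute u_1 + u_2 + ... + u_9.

Over m = 1..9: Σm = 45.
Total = (1)·45 + (2)·9 = 63.

63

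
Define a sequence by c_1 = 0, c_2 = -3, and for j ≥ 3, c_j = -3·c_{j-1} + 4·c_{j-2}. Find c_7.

2457

c_3 = 9, c_4 = -39, c_5 = 153, c_6 = -615, c_7 = 2457.
(Characteristic roots are 1 and -4.)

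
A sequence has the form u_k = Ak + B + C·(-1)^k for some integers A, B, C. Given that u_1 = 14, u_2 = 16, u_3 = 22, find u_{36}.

Plug in k = 1, 2, 3: A + B - C = 14; 2A + B + C = 16; 3A + B - C = 22.
Subtracting the first from the second: A + 2C = 2.
Subtracting the second from the third: A - 2C = 6.
Solving: C = -1, A = 4, then B = 9.
Therefore u_{36} = 144 + 9 + (-1)·1 = 152.

152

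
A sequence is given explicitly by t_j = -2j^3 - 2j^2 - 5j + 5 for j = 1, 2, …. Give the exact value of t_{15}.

-7270

t_{15} = -2·15^3 - 2·15^2 - 5·15 + 5 = -7270.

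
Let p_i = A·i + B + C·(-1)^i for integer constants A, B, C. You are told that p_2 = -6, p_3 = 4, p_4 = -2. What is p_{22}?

34

The three given values yield: 2A + B + C = -6; 3A + B - C = 4; 4A + B + C = -2.
Subtracting the first from the second: A - 2C = 10.
Subtracting the second from the third: A + 2C = -6.
Solving: C = -4, A = 2, then B = -6.
Hence p_{22} = 2·22 + (-6) + (-4)·1 = 34.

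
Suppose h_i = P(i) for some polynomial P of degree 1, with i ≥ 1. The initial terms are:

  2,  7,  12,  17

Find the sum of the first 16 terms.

632

1st diffs: 5, 5, 5 (constant).
So h_i = 5i - 3.
Continuing: …, 22, 27, 32, 37, …, h_{16} = 77.
Summing i = 1..16 (16 terms) gives 632.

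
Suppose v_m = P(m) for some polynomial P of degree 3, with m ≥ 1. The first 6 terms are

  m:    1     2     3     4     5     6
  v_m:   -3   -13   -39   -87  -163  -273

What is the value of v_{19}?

1st diffs: -10, -26, -48, -76, -110.
2nd diffs: -16, -22, -28, -34.
3rd diffs: -6, -6, -6 (constant).
Newton forward-difference form: v_m = -3 + (-10)·C(m-1,1) + (-16)·C(m-1,2) + (-6)·C(m-1,3).
At m = 19: m-1 = 18, so v_{19} = -3 - 180 - 2448 - 4896 = -7527.

-7527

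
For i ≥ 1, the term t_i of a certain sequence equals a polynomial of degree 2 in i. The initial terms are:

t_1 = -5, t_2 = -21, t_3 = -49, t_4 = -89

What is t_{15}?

-1321

1st diffs: -16, -28, -40.
2nd diffs: -12, -12 (constant).
Newton forward-difference form: t_i = -5 + (-16)·C(i-1,1) + (-12)·C(i-1,2).
At i = 15: i-1 = 14, so t_{15} = -5 - 224 - 1092 = -1321.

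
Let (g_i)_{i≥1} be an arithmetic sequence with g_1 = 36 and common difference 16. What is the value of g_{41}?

g_i = 36 + (i - 1)·16.
g_{41} = 36 + 40·16 = 676.

676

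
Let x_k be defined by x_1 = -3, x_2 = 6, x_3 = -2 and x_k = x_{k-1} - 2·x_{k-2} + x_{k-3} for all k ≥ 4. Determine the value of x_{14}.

x_4 = -17, x_5 = -7, x_6 = 25, …, x_{11} = 111, x_{12} = -19, x_{13} = -203, x_{14} = -54.

-54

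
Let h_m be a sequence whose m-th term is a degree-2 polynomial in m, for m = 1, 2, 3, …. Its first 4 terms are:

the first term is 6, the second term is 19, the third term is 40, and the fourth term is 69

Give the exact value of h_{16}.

1st diffs: 13, 21, 29.
2nd diffs: 8, 8 (constant).
Newton forward-difference form: h_m = 6 + 13·C(m-1,1) + 8·C(m-1,2).
At m = 16: m-1 = 15, so h_{16} = 6 + 195 + 840 = 1041.

1041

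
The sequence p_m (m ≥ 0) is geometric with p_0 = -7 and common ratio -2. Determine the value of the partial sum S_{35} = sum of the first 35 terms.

p_m = (-7)·(-2)^(m-0).
S = (-7)·((-2)^35 - 1)/(-2 - 1) = (-7)·(-34359738368 - 1)/(-3) = -80172722861.

-80172722861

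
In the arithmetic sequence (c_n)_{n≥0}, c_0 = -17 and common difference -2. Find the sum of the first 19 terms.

c_n = -17 + (n - 0)·(-2).
c_{18} = -53; S = 19·(-17 + (-53))/2 = -665.

-665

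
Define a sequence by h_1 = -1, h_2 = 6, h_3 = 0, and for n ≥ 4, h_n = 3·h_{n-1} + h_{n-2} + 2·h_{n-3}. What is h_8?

904

h_4 = 4, h_5 = 24, h_6 = 76, h_7 = 260, h_8 = 904.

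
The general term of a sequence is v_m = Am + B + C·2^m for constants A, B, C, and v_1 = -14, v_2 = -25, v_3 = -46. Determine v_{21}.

The three given values yield: A + B + 2C = -14; 2A + B + 4C = -25; 3A + B + 8C = -46.
Subtracting the first from the second: A + 2C = -11.
Subtracting the second from the third: A + 4C = -21.
Solving: C = -5, A = -1, then B = -3.
So v_m = -1·m + (-3) + (-5)·2^m; at m=21 this is -10485784.

-10485784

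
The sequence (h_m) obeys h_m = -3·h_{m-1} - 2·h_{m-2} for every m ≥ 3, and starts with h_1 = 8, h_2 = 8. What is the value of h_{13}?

-65512

Iterate the recurrence:
h_3 = -40  h_4 = 104  h_5 = -232  …  h_{10} = 8168  h_{11} = -16360  h_{12} = 32744  h_{13} = -65512.
(Characteristic roots are -1 and -2.)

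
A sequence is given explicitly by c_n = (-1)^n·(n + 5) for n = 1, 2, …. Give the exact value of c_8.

(-1)^8 = 1; n + 5 at n=8 is 13; so c_8 = 13.

13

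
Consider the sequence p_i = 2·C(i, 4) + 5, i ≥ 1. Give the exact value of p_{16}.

3645

C(16, 4) = 1820, so p_{16} = 3645.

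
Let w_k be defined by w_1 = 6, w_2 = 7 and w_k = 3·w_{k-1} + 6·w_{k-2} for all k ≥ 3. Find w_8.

80973

Compute successive terms:
w_3 = 57, w_4 = 213, w_5 = 981, w_6 = 4221, w_7 = 18549, w_8 = 80973.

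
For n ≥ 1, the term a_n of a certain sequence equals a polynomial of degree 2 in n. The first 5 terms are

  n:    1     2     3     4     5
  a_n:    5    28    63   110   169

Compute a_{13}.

1073

1st diffs: 23, 35, 47, 59.
2nd diffs: 12, 12, 12 (constant).
Newton forward-difference form: a_n = 5 + 23·C(n-1,1) + 12·C(n-1,2).
At n = 13: n-1 = 12, so a_{13} = 5 + 276 + 792 = 1073.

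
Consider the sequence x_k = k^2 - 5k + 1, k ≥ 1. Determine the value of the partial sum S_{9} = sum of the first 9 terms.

Over k = 1..9: Σk = 45, Σk² = 285.
Total = (1)·285 + (-5)·45 + (1)·9 = 69.

69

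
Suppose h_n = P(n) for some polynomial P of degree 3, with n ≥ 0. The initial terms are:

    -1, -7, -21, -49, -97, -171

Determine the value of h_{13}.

1st diffs: -6, -14, -28, -48, -74.
2nd diffs: -8, -14, -20, -26.
3rd diffs: -6, -6, -6 (constant).
So h_n = -n^3 - n^2 - 4n - 1.
Evaluating at n = 13 gives h_{13} = -2419.

-2419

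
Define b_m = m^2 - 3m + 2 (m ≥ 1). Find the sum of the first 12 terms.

Over m = 1..12: Σm = 78, Σm² = 650.
Total = (1)·650 + (-3)·78 + (2)·12 = 440.

440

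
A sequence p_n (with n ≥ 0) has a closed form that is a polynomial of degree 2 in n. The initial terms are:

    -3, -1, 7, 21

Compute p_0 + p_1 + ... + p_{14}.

1st diffs: 2, 8, 14.
2nd diffs: 6, 6 (constant).
So p_n = 3n^2 - n - 3.
Continuing: …, 41, 67, 99, 137, …, p_{14} = 571.
Summing n = 0..14 (15 terms) gives 2895.

2895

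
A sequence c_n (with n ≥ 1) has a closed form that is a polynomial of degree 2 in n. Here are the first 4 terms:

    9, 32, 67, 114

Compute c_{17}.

1817

1st diffs: 23, 35, 47.
2nd diffs: 12, 12 (constant).
Newton forward-difference form: c_n = 9 + 23·C(n-1,1) + 12·C(n-1,2).
At n = 17: n-1 = 16, so c_{17} = 9 + 368 + 1440 = 1817.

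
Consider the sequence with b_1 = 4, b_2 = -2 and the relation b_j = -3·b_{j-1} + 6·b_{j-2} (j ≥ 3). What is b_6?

Compute successive terms:
b_3 = 30; b_4 = -102; b_5 = 486; b_6 = -2070.

-2070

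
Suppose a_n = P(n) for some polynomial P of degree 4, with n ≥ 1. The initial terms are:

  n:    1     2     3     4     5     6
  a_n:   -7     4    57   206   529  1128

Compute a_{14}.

1st diffs: 11, 53, 149, 323, 599.
2nd diffs: 42, 96, 174, 276.
3rd diffs: 54, 78, 102.
4th diffs: 24, 24 (constant).
Newton forward-difference form: a_n = -7 + 11·C(n-1,1) + 42·C(n-1,2) + 54·C(n-1,3) + 24·C(n-1,4).
At n = 14: n-1 = 13, so a_{14} = -7 + 143 + 3276 + 15444 + 17160 = 36016.

36016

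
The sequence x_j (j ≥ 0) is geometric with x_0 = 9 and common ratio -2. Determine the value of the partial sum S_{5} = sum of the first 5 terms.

99

x_j = 9·(-2)^(j-0).
S = 9·((-2)^5 - 1)/(-2 - 1) = 9·(-32 - 1)/(-3) = 99.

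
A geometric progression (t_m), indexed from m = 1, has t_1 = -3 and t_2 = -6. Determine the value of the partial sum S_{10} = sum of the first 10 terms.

Common ratio r = 2.
t_m = (-3)·2^(m-1).
S = (-3)·(2^10 - 1)/(2 - 1) = (-3)·(1024 - 1)/(1) = -3069.

-3069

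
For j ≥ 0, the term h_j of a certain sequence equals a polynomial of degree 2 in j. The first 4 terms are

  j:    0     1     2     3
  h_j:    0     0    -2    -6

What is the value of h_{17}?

-272

1st diffs: 0, -2, -4.
2nd diffs: -2, -2 (constant).
Newton forward-difference form: h_j = (-2)·C(j,2).
At j = 17: j = 17, so h_{17} = -272 = -272.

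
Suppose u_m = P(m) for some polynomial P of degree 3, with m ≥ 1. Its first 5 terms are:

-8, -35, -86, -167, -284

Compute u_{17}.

1st diffs: -27, -51, -81, -117.
2nd diffs: -24, -30, -36.
3rd diffs: -6, -6 (constant).
Newton forward-difference form: u_m = -8 + (-27)·C(m-1,1) + (-24)·C(m-1,2) + (-6)·C(m-1,3).
At m = 17: m-1 = 16, so u_{17} = -8 - 432 - 2880 - 3360 = -6680.

-6680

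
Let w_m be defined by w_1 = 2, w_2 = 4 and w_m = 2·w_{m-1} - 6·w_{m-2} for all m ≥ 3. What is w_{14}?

-96512

Iterate the recurrence:
w_3 = -4  w_4 = -32  w_5 = -40  …  w_{11} = 1472  w_{12} = 39424  w_{13} = 70016  w_{14} = -96512.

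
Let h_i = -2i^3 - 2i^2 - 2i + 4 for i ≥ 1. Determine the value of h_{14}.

h_{14} = -2·14^3 - 2·14^2 - 2·14 + 4 = -5904.

-5904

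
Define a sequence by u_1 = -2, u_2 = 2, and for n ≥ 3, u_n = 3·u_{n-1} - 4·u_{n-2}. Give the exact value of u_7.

-178

Iterate the recurrence:
u_3 = 14  u_4 = 34  u_5 = 46  u_6 = 2  u_7 = -178.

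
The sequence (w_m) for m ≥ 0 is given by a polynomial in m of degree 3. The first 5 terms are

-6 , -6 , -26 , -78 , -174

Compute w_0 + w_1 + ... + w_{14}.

1st diffs: 0, -20, -52, -96.
2nd diffs: -20, -32, -44.
3rd diffs: -12, -12 (constant).
Newton forward-difference form: w_m = -6 + (-20)·C(m,2) + (-12)·C(m,3).
Continuing: …, -326, -546, -846, -1238, …, w_{14} = -6194.
Summing m = 0..14 (15 terms) gives -25570.

-25570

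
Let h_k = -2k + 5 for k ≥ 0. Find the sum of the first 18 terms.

-216

Over k = 0..17: Σk = 153.
Total = (-2)·153 + (5)·18 = -216.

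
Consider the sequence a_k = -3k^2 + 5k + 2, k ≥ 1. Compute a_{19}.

-986

a_{19} = -3·19^2 + 5·19 + 2 = -986.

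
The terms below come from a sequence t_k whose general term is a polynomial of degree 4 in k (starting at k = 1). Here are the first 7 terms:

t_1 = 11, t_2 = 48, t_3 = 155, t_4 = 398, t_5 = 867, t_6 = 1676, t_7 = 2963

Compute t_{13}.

31475

1st diffs: 37, 107, 243, 469, 809, 1287.
2nd diffs: 70, 136, 226, 340, 478.
3rd diffs: 66, 90, 114, 138.
4th diffs: 24, 24, 24 (constant).
Newton forward-difference form: t_k = 11 + 37·C(k-1,1) + 70·C(k-1,2) + 66·C(k-1,3) + 24·C(k-1,4).
At k = 13: k-1 = 12, so t_{13} = 11 + 444 + 4620 + 14520 + 11880 = 31475.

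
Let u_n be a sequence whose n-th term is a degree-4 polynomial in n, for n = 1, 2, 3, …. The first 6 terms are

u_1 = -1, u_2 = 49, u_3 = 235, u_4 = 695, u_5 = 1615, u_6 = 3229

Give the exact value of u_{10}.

1st diffs: 50, 186, 460, 920, 1614.
2nd diffs: 136, 274, 460, 694.
3rd diffs: 138, 186, 234.
4th diffs: 48, 48 (constant).
Newton forward-difference form: u_n = -1 + 50·C(n-1,1) + 136·C(n-1,2) + 138·C(n-1,3) + 48·C(n-1,4).
At n = 10: n-1 = 9, so u_{10} = -1 + 450 + 4896 + 11592 + 6048 = 22985.

22985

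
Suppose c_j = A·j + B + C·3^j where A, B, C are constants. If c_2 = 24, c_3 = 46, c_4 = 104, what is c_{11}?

The three given values yield: 2A + B + 9C = 24; 3A + B + 27C = 46; 4A + B + 81C = 104.
Subtracting the first from the second: A + 18C = 22.
Subtracting the second from the third: A + 54C = 58.
Solving: C = 1, A = 4, then B = 7.
Hence c_{11} = 4·11 + 7 + 1·177147 = 177198.

177198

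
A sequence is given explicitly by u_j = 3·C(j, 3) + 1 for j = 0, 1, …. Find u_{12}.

C(12, 3) = 220, so u_{12} = 661.

661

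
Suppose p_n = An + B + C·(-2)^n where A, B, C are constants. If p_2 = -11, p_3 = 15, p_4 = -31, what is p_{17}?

Plug in n = 2, 3, 4: 2A + B + 4C = -11; 3A + B - 8C = 15; 4A + B + 16C = -31.
Subtracting the first from the second: A - 12C = 26.
Subtracting the second from the third: A + 24C = -46.
Solving: C = -2, A = 2, then B = -7.
Therefore p_{17} = 34 + (-7) + (-2)·(-131072) = 262171.

262171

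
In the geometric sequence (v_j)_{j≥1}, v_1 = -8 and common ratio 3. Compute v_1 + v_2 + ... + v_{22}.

v_j = (-8)·3^(j-1).
S = (-8)·(3^22 - 1)/(3 - 1) = (-8)·(31381059609 - 1)/(2) = -125524238432.

-125524238432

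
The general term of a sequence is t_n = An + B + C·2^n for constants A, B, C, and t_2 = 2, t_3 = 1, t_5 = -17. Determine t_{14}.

The three given values yield: 2A + B + 4C = 2; 3A + B + 8C = 1; 5A + B + 32C = -17.
Subtracting the first from the second: A + 4C = -1.
Subtracting the second from the third: 2A + 24C = -18.
Solving: C = -1, A = 3, then B = 0.
Hence t_{14} = 3·14 + 0 + (-1)·16384 = -16342.

-16342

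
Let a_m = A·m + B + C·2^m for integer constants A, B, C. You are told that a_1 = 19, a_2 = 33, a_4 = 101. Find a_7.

Plug in m = 1, 2, 4: A + B + 2C = 19; 2A + B + 4C = 33; 4A + B + 16C = 101.
Subtracting the first from the second: A + 2C = 14.
Subtracting the second from the third: 2A + 12C = 68.
Solving: C = 5, A = 4, then B = 5.
Therefore a_7 = 28 + 5 + 5·128 = 673.

673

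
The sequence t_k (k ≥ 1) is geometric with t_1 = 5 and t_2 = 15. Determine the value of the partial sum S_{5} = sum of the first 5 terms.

605

Common ratio r = 3.
t_k = 5·3^(k-1).
S = 5·(3^5 - 1)/(3 - 1) = 5·(243 - 1)/(2) = 605.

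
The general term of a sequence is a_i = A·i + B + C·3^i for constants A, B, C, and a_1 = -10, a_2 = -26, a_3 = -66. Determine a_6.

Write the equations: A + B + 3C = -10; 2A + B + 9C = -26; 3A + B + 27C = -66.
Subtracting the first from the second: A + 6C = -16.
Subtracting the second from the third: A + 18C = -40.
Solving: C = -2, A = -4, then B = 0.
Hence a_6 = -4·6 + 0 + (-2)·729 = -1482.

-1482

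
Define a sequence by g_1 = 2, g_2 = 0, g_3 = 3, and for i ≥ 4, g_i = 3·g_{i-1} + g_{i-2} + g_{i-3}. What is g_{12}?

Applying the relation repeatedly:
g_4 = 11  g_5 = 36  g_6 = 122  g_7 = 413  g_8 = 1397  g_9 = 4726  g_{10} = 15988  g_{11} = 54087  g_{12} = 182975.

182975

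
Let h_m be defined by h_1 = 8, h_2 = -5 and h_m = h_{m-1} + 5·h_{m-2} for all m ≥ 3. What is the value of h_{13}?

461960

Iterate the recurrence:
h_3 = 35; h_4 = 10; h_5 = 185; …; h_{10} = 19810; h_{11} = 60485; h_{12} = 159535; h_{13} = 461960.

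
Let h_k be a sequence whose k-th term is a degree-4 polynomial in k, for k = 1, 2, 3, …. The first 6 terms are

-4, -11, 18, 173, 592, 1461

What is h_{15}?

83982

1st diffs: -7, 29, 155, 419, 869.
2nd diffs: 36, 126, 264, 450.
3rd diffs: 90, 138, 186.
4th diffs: 48, 48 (constant).
So h_k = 2k^4 - 5k^3 - 2k^2 + 4k - 3.
Evaluating at k = 15 gives h_{15} = 83982.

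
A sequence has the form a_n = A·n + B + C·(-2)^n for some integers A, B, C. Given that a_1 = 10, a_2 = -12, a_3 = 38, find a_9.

2066

The three given values yield: A + B - 2C = 10; 2A + B + 4C = -12; 3A + B - 8C = 38.
Subtracting the first from the second: A + 6C = -22.
Subtracting the second from the third: A - 12C = 50.
Solving: C = -4, A = 2, then B = 0.
Hence a_9 = 2·9 + 0 + (-4)·(-512) = 2066.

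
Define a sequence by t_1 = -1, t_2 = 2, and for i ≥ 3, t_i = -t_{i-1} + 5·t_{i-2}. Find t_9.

Applying the relation repeatedly:
t_3 = -7;  t_4 = 17;  t_5 = -52;  t_6 = 137;  t_7 = -397;  t_8 = 1082;  t_9 = -3067.

-3067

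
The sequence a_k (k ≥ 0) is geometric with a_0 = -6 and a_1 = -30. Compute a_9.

Common ratio r = 5.
a_k = (-6)·5^(k-0).
a_9 = (-6)·5^9 = -11718750.

-11718750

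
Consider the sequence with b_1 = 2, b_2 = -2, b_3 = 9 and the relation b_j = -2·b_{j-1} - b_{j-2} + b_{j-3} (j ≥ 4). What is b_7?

-9

Step forward from the initial values:
b_4 = -14, b_5 = 17, b_6 = -11, b_7 = -9.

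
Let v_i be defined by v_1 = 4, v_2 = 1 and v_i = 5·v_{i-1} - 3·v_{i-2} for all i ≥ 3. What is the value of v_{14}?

Step forward from the initial values:
v_3 = -7; v_4 = -38; v_5 = -169; …; v_{11} = -1079197; v_{12} = -4643543; v_{13} = -19980124; v_{14} = -85969991.

-85969991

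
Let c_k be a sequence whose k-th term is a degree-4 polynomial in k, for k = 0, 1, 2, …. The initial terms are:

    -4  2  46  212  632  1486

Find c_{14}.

82162

1st diffs: 6, 44, 166, 420, 854.
2nd diffs: 38, 122, 254, 434.
3rd diffs: 84, 132, 180.
4th diffs: 48, 48 (constant).
Newton forward-difference form: c_k = -4 + 6·C(k,1) + 38·C(k,2) + 84·C(k,3) + 48·C(k,4).
At k = 14: k = 14, so c_{14} = -4 + 84 + 3458 + 30576 + 48048 = 82162.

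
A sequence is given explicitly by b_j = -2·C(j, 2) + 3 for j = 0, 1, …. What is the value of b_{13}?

C(13, 2) = 78, so b_{13} = -153.

-153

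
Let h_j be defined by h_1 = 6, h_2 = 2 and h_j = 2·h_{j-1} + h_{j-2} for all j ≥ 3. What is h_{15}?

Applying the relation repeatedly:
h_3 = 10  h_4 = 22  h_5 = 54  …  h_{12} = 25750  h_{13} = 62166  h_{14} = 150082  h_{15} = 362330.

362330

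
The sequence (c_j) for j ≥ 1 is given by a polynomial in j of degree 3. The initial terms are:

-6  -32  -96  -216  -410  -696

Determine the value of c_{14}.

1st diffs: -26, -64, -120, -194, -286.
2nd diffs: -38, -56, -74, -92.
3rd diffs: -18, -18, -18 (constant).
So c_j = -3j^3 - j^2 - 2j.
Evaluating at j = 14 gives c_{14} = -8456.

-8456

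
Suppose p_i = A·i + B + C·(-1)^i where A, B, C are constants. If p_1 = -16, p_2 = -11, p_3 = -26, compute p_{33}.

-176

Plug in i = 1, 2, 3: A + B - C = -16; 2A + B + C = -11; 3A + B - C = -26.
Subtracting the first from the second: A + 2C = 5.
Subtracting the second from the third: A - 2C = -15.
Solving: C = 5, A = -5, then B = -6.
Therefore p_{33} = -165 + (-6) + 5·(-1) = -176.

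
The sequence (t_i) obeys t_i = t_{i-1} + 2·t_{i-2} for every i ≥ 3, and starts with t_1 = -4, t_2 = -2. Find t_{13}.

Applying the relation repeatedly:
t_3 = -10;  t_4 = -14;  t_5 = -34;  …;  t_{10} = -1022;  t_{11} = -2050;  t_{12} = -4094;  t_{13} = -8194.
(Characteristic roots are 2 and -1.)

-8194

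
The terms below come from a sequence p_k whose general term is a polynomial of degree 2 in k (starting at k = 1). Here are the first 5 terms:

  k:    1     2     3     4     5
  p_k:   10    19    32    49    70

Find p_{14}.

1st diffs: 9, 13, 17, 21.
2nd diffs: 4, 4, 4 (constant).
Newton forward-difference form: p_k = 10 + 9·C(k-1,1) + 4·C(k-1,2).
At k = 14: k-1 = 13, so p_{14} = 10 + 117 + 312 = 439.

439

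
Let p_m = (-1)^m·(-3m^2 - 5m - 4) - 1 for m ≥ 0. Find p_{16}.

-853

(-1)^16 = 1; -3m^2 - 5m - 4 at m=16 is -852; so p_{16} = -853.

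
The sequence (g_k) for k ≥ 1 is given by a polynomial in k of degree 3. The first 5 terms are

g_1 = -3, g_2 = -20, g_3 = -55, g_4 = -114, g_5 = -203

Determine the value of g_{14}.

1st diffs: -17, -35, -59, -89.
2nd diffs: -18, -24, -30.
3rd diffs: -6, -6 (constant).
Newton forward-difference form: g_k = -3 + (-17)·C(k-1,1) + (-18)·C(k-1,2) + (-6)·C(k-1,3).
At k = 14: k-1 = 13, so g_{14} = -3 - 221 - 1404 - 1716 = -3344.

-3344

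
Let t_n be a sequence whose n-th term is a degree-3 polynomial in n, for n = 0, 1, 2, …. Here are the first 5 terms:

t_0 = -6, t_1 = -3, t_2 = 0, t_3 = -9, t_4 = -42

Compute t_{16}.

1st diffs: 3, 3, -9, -33.
2nd diffs: 0, -12, -24.
3rd diffs: -12, -12 (constant).
So t_n = -2n^3 + 6n^2 - n - 6.
Evaluating at n = 16 gives t_{16} = -6678.

-6678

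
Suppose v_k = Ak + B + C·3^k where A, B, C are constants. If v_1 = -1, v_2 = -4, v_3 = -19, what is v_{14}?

-4782928

Write the equations: A + B + 3C = -1; 2A + B + 9C = -4; 3A + B + 27C = -19.
Subtracting the first from the second: A + 6C = -3.
Subtracting the second from the third: A + 18C = -15.
Solving: C = -1, A = 3, then B = -1.
Therefore v_{14} = 42 + (-1) + (-1)·4782969 = -4782928.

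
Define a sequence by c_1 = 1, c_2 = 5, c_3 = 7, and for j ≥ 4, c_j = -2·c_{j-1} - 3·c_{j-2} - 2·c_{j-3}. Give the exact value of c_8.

Step forward from the initial values:
c_4 = -31, c_5 = 31, c_6 = 17, c_7 = -65, c_8 = 17.

17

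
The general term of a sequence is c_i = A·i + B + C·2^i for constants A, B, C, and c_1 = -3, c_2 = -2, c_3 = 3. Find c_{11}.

4059

At i = 1, 2, 3: A + B + 2C = -3; 2A + B + 4C = -2; 3A + B + 8C = 3.
Subtracting the first from the second: A + 2C = 1.
Subtracting the second from the third: A + 4C = 5.
Solving: C = 2, A = -3, then B = -4.
So c_i = -3·i + (-4) + 2·2^i; at i=11 this is 4059.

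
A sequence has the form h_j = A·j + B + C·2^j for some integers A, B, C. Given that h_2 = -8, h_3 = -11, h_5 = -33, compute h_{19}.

Plug in j = 2, 3, 5: 2A + B + 4C = -8; 3A + B + 8C = -11; 5A + B + 32C = -33.
Subtracting the first from the second: A + 4C = -3.
Subtracting the second from the third: 2A + 24C = -22.
Solving: C = -1, A = 1, then B = -6.
Hence h_{19} = 1·19 + (-6) + (-1)·524288 = -524275.

-524275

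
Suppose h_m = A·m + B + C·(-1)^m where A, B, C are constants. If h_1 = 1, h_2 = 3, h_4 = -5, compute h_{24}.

The three given values yield: A + B - C = 1; 2A + B + C = 3; 4A + B + C = -5.
Subtracting the first from the second: A + 2C = 2.
Subtracting the second from the third: 2A = -8.
Solving: C = 3, A = -4, then B = 8.
Therefore h_{24} = -96 + 8 + 3·1 = -85.

-85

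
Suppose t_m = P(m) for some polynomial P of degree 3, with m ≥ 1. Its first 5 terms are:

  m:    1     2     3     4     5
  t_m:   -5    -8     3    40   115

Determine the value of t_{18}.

1st diffs: -3, 11, 37, 75.
2nd diffs: 14, 26, 38.
3rd diffs: 12, 12 (constant).
Newton forward-difference form: t_m = -5 + (-3)·C(m-1,1) + 14·C(m-1,2) + 12·C(m-1,3).
At m = 18: m-1 = 17, so t_{18} = -5 - 51 + 1904 + 8160 = 10008.

10008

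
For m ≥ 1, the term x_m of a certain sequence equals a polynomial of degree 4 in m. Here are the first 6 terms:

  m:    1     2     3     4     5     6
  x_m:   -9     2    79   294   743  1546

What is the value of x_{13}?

32199

1st diffs: 11, 77, 215, 449, 803.
2nd diffs: 66, 138, 234, 354.
3rd diffs: 72, 96, 120.
4th diffs: 24, 24 (constant).
So x_m = m^4 + 2m^3 - 4m^2 - 6m - 2.
Evaluating at m = 13 gives x_{13} = 32199.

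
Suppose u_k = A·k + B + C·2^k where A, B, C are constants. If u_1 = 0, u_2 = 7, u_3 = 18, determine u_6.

At k = 1, 2, 3: A + B + 2C = 0; 2A + B + 4C = 7; 3A + B + 8C = 18.
Subtracting the first from the second: A + 2C = 7.
Subtracting the second from the third: A + 4C = 11.
Solving: C = 2, A = 3, then B = -7.
Hence u_6 = 3·6 + (-7) + 2·64 = 139.

139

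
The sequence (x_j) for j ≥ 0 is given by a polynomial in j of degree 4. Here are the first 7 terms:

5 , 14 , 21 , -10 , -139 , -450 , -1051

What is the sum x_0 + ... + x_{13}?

1st diffs: 9, 7, -31, -129, -311, -601.
2nd diffs: -2, -38, -98, -182, -290.
3rd diffs: -36, -60, -84, -108.
4th diffs: -24, -24, -24 (constant).
So x_j = -j^4 + 6j^2 + 4j + 5.
Continuing: …, -2074, -3675, -6034, -9355, …, x_{13} = -27490.
Summing j = 0..13 (14 terms) gives -83923.

-83923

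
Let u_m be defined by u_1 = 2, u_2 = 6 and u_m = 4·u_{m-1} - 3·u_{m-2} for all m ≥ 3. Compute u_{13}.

1062882

Step forward from the initial values:
u_3 = 18;  u_4 = 54;  u_5 = 162;  …;  u_{10} = 39366;  u_{11} = 118098;  u_{12} = 354294;  u_{13} = 1062882.
(Characteristic roots are 3 and 1.)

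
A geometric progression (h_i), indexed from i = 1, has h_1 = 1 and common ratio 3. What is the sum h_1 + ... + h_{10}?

h_i = 1·3^(i-1).
S = 1·(3^10 - 1)/(3 - 1) = 1·(59049 - 1)/(2) = 29524.

29524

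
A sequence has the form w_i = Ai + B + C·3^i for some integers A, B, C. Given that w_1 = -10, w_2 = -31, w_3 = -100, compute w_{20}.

-13947137545

Plug in i = 1, 2, 3: A + B + 3C = -10; 2A + B + 9C = -31; 3A + B + 27C = -100.
Subtracting the first from the second: A + 6C = -21.
Subtracting the second from the third: A + 18C = -69.
Solving: C = -4, A = 3, then B = -1.
So w_i = 3·i + (-1) + (-4)·3^i; at i=20 this is -13947137545.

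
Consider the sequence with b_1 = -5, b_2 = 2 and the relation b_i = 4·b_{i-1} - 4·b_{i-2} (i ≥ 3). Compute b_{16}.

2785280

b_3 = 28  b_4 = 104  b_5 = 304  …  b_{13} = 274432  b_{14} = 598016  b_{15} = 1294336  b_{16} = 2785280.
(Characteristic roots are 2 and 2.)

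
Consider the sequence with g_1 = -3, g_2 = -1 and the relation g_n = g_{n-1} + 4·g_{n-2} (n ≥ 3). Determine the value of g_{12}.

Step forward from the initial values:
g_3 = -13;  g_4 = -17;  g_5 = -69;  g_6 = -137;  g_7 = -413;  g_8 = -961;  g_9 = -2613;  g_{10} = -6457;  g_{11} = -16909;  g_{12} = -42737.

-42737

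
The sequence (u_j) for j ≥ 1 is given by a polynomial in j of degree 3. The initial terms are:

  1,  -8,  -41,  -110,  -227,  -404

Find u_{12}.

-3398

1st diffs: -9, -33, -69, -117, -177.
2nd diffs: -24, -36, -48, -60.
3rd diffs: -12, -12, -12 (constant).
Newton forward-difference form: u_j = 1 + (-9)·C(j-1,1) + (-24)·C(j-1,2) + (-12)·C(j-1,3).
At j = 12: j-1 = 11, so u_{12} = 1 - 99 - 1320 - 1980 = -3398.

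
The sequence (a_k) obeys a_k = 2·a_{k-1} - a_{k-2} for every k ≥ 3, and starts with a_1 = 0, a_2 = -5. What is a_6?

-25

Compute successive terms:
a_3 = -10;  a_4 = -15;  a_5 = -20;  a_6 = -25.
(Characteristic roots are 1 and 1.)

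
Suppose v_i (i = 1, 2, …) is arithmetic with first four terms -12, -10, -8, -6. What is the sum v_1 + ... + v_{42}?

Common difference d = 2.
v_i = -12 + (i - 1)·2.
v_{42} = 70; S = 42·(-12 + 70)/2 = 1218.

1218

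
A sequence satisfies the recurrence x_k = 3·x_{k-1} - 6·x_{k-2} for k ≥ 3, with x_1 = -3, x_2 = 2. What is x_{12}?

Iterate the recurrence:
x_3 = 24;  x_4 = 60;  x_5 = 36;  x_6 = -252;  x_7 = -972;  x_8 = -1404;  x_9 = 1620;  x_{10} = 13284;  x_{11} = 30132;  x_{12} = 10692.

10692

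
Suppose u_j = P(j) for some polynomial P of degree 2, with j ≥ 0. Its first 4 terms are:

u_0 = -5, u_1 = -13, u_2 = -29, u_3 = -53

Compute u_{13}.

-733

1st diffs: -8, -16, -24.
2nd diffs: -8, -8 (constant).
So u_j = -4j^2 - 4j - 5.
Evaluating at j = 13 gives u_{13} = -733.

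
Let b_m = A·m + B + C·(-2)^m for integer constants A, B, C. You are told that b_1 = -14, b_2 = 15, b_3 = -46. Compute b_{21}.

Plug in m = 1, 2, 3: A + B - 2C = -14; 2A + B + 4C = 15; 3A + B - 8C = -46.
Subtracting the first from the second: A + 6C = 29.
Subtracting the second from the third: A - 12C = -61.
Solving: C = 5, A = -1, then B = -3.
Therefore b_{21} = -21 + (-3) + 5·(-2097152) = -10485784.

-10485784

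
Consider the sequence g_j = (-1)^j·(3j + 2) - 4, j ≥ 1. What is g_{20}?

(-1)^20 = 1; 3j + 2 at j=20 is 62; so g_{20} = 58.

58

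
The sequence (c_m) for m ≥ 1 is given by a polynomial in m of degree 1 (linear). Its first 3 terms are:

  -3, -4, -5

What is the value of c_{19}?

1st diffs: -1, -1 (constant).
So c_m = -m - 2.
Evaluating at m = 19 gives c_{19} = -21.

-21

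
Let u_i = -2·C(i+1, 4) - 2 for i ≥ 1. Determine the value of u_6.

-72

C(7, 4) = 35, so u_6 = -72.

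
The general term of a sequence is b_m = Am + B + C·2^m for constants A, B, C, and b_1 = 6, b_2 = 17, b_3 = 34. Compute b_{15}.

Write the equations: A + B + 2C = 6; 2A + B + 4C = 17; 3A + B + 8C = 34.
Subtracting the first from the second: A + 2C = 11.
Subtracting the second from the third: A + 4C = 17.
Solving: C = 3, A = 5, then B = -5.
Therefore b_{15} = 75 + (-5) + 3·32768 = 98374.

98374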